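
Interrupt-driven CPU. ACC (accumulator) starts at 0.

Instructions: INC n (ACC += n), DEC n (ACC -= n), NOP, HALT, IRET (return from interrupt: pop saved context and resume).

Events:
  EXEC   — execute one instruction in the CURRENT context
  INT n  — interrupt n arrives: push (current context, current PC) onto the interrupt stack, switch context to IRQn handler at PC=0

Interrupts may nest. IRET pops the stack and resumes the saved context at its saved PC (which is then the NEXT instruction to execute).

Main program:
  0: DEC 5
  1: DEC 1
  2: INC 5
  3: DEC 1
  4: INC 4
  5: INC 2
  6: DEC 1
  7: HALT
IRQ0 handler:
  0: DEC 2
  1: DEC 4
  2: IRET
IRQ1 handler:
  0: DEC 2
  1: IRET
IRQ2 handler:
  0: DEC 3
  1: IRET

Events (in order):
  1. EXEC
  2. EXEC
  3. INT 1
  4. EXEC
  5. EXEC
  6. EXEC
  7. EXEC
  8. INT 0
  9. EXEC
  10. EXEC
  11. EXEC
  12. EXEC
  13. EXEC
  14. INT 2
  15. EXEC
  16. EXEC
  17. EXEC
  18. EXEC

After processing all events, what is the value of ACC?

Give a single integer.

Answer: -8

Derivation:
Event 1 (EXEC): [MAIN] PC=0: DEC 5 -> ACC=-5
Event 2 (EXEC): [MAIN] PC=1: DEC 1 -> ACC=-6
Event 3 (INT 1): INT 1 arrives: push (MAIN, PC=2), enter IRQ1 at PC=0 (depth now 1)
Event 4 (EXEC): [IRQ1] PC=0: DEC 2 -> ACC=-8
Event 5 (EXEC): [IRQ1] PC=1: IRET -> resume MAIN at PC=2 (depth now 0)
Event 6 (EXEC): [MAIN] PC=2: INC 5 -> ACC=-3
Event 7 (EXEC): [MAIN] PC=3: DEC 1 -> ACC=-4
Event 8 (INT 0): INT 0 arrives: push (MAIN, PC=4), enter IRQ0 at PC=0 (depth now 1)
Event 9 (EXEC): [IRQ0] PC=0: DEC 2 -> ACC=-6
Event 10 (EXEC): [IRQ0] PC=1: DEC 4 -> ACC=-10
Event 11 (EXEC): [IRQ0] PC=2: IRET -> resume MAIN at PC=4 (depth now 0)
Event 12 (EXEC): [MAIN] PC=4: INC 4 -> ACC=-6
Event 13 (EXEC): [MAIN] PC=5: INC 2 -> ACC=-4
Event 14 (INT 2): INT 2 arrives: push (MAIN, PC=6), enter IRQ2 at PC=0 (depth now 1)
Event 15 (EXEC): [IRQ2] PC=0: DEC 3 -> ACC=-7
Event 16 (EXEC): [IRQ2] PC=1: IRET -> resume MAIN at PC=6 (depth now 0)
Event 17 (EXEC): [MAIN] PC=6: DEC 1 -> ACC=-8
Event 18 (EXEC): [MAIN] PC=7: HALT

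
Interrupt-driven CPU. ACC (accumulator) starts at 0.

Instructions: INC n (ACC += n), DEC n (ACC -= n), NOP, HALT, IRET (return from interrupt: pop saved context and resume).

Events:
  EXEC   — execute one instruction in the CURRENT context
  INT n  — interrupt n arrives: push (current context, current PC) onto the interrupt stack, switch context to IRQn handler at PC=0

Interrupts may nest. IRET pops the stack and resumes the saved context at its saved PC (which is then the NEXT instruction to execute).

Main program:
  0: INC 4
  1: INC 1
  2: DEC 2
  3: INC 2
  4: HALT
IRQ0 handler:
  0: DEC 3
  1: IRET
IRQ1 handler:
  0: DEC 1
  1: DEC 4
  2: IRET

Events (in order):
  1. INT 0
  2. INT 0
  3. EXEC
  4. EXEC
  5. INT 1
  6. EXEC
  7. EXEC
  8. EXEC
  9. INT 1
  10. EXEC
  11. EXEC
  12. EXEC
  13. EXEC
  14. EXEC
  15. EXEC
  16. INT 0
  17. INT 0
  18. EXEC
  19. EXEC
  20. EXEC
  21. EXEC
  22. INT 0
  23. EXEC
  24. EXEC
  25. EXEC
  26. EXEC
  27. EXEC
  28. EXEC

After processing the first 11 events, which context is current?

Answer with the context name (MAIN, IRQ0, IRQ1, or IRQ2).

Event 1 (INT 0): INT 0 arrives: push (MAIN, PC=0), enter IRQ0 at PC=0 (depth now 1)
Event 2 (INT 0): INT 0 arrives: push (IRQ0, PC=0), enter IRQ0 at PC=0 (depth now 2)
Event 3 (EXEC): [IRQ0] PC=0: DEC 3 -> ACC=-3
Event 4 (EXEC): [IRQ0] PC=1: IRET -> resume IRQ0 at PC=0 (depth now 1)
Event 5 (INT 1): INT 1 arrives: push (IRQ0, PC=0), enter IRQ1 at PC=0 (depth now 2)
Event 6 (EXEC): [IRQ1] PC=0: DEC 1 -> ACC=-4
Event 7 (EXEC): [IRQ1] PC=1: DEC 4 -> ACC=-8
Event 8 (EXEC): [IRQ1] PC=2: IRET -> resume IRQ0 at PC=0 (depth now 1)
Event 9 (INT 1): INT 1 arrives: push (IRQ0, PC=0), enter IRQ1 at PC=0 (depth now 2)
Event 10 (EXEC): [IRQ1] PC=0: DEC 1 -> ACC=-9
Event 11 (EXEC): [IRQ1] PC=1: DEC 4 -> ACC=-13

Answer: IRQ1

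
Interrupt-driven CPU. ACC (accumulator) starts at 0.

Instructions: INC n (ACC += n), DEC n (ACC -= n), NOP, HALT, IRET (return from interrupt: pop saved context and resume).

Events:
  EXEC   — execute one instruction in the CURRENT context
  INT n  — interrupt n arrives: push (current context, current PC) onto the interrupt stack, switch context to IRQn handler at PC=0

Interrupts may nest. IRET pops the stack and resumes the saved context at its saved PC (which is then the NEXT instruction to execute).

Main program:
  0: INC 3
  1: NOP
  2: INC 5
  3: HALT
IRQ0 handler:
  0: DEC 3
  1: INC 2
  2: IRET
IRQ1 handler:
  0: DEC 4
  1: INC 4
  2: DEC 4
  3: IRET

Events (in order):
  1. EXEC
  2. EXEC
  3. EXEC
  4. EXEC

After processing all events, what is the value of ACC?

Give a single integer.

Event 1 (EXEC): [MAIN] PC=0: INC 3 -> ACC=3
Event 2 (EXEC): [MAIN] PC=1: NOP
Event 3 (EXEC): [MAIN] PC=2: INC 5 -> ACC=8
Event 4 (EXEC): [MAIN] PC=3: HALT

Answer: 8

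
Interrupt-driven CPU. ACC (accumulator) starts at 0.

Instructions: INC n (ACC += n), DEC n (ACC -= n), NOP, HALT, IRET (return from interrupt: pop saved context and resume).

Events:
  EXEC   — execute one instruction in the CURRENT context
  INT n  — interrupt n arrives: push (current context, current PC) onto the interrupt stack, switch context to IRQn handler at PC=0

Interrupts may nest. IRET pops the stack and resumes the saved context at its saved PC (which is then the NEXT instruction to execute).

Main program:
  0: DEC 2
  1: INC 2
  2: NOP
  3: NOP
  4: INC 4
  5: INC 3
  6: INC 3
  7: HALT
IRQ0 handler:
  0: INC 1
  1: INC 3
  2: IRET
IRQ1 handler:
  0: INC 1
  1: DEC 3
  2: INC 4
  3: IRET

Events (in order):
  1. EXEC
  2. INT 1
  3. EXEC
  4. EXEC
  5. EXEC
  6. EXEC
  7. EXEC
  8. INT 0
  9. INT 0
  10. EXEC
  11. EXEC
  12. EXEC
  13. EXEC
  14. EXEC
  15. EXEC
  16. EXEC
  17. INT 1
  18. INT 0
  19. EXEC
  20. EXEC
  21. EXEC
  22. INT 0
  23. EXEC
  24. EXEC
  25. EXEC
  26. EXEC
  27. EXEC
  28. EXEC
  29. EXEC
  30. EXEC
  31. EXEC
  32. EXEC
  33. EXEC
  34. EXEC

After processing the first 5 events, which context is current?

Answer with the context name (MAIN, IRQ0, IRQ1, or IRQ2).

Answer: IRQ1

Derivation:
Event 1 (EXEC): [MAIN] PC=0: DEC 2 -> ACC=-2
Event 2 (INT 1): INT 1 arrives: push (MAIN, PC=1), enter IRQ1 at PC=0 (depth now 1)
Event 3 (EXEC): [IRQ1] PC=0: INC 1 -> ACC=-1
Event 4 (EXEC): [IRQ1] PC=1: DEC 3 -> ACC=-4
Event 5 (EXEC): [IRQ1] PC=2: INC 4 -> ACC=0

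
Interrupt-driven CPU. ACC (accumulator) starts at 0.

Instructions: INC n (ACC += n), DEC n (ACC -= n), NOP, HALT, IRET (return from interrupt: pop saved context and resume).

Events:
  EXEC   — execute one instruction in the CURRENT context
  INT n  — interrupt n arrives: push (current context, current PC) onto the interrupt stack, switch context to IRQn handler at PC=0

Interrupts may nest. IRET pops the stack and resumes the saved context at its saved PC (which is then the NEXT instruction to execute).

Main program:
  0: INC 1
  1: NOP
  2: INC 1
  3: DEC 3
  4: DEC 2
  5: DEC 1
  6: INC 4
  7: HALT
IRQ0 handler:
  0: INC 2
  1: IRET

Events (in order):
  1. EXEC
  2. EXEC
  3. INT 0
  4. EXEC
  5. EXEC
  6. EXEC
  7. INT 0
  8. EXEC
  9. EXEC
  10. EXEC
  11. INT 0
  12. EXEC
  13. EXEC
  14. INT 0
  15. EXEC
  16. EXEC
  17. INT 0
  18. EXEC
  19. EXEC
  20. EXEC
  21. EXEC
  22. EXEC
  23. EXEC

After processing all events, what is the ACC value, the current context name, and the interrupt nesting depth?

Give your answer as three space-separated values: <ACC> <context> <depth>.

Event 1 (EXEC): [MAIN] PC=0: INC 1 -> ACC=1
Event 2 (EXEC): [MAIN] PC=1: NOP
Event 3 (INT 0): INT 0 arrives: push (MAIN, PC=2), enter IRQ0 at PC=0 (depth now 1)
Event 4 (EXEC): [IRQ0] PC=0: INC 2 -> ACC=3
Event 5 (EXEC): [IRQ0] PC=1: IRET -> resume MAIN at PC=2 (depth now 0)
Event 6 (EXEC): [MAIN] PC=2: INC 1 -> ACC=4
Event 7 (INT 0): INT 0 arrives: push (MAIN, PC=3), enter IRQ0 at PC=0 (depth now 1)
Event 8 (EXEC): [IRQ0] PC=0: INC 2 -> ACC=6
Event 9 (EXEC): [IRQ0] PC=1: IRET -> resume MAIN at PC=3 (depth now 0)
Event 10 (EXEC): [MAIN] PC=3: DEC 3 -> ACC=3
Event 11 (INT 0): INT 0 arrives: push (MAIN, PC=4), enter IRQ0 at PC=0 (depth now 1)
Event 12 (EXEC): [IRQ0] PC=0: INC 2 -> ACC=5
Event 13 (EXEC): [IRQ0] PC=1: IRET -> resume MAIN at PC=4 (depth now 0)
Event 14 (INT 0): INT 0 arrives: push (MAIN, PC=4), enter IRQ0 at PC=0 (depth now 1)
Event 15 (EXEC): [IRQ0] PC=0: INC 2 -> ACC=7
Event 16 (EXEC): [IRQ0] PC=1: IRET -> resume MAIN at PC=4 (depth now 0)
Event 17 (INT 0): INT 0 arrives: push (MAIN, PC=4), enter IRQ0 at PC=0 (depth now 1)
Event 18 (EXEC): [IRQ0] PC=0: INC 2 -> ACC=9
Event 19 (EXEC): [IRQ0] PC=1: IRET -> resume MAIN at PC=4 (depth now 0)
Event 20 (EXEC): [MAIN] PC=4: DEC 2 -> ACC=7
Event 21 (EXEC): [MAIN] PC=5: DEC 1 -> ACC=6
Event 22 (EXEC): [MAIN] PC=6: INC 4 -> ACC=10
Event 23 (EXEC): [MAIN] PC=7: HALT

Answer: 10 MAIN 0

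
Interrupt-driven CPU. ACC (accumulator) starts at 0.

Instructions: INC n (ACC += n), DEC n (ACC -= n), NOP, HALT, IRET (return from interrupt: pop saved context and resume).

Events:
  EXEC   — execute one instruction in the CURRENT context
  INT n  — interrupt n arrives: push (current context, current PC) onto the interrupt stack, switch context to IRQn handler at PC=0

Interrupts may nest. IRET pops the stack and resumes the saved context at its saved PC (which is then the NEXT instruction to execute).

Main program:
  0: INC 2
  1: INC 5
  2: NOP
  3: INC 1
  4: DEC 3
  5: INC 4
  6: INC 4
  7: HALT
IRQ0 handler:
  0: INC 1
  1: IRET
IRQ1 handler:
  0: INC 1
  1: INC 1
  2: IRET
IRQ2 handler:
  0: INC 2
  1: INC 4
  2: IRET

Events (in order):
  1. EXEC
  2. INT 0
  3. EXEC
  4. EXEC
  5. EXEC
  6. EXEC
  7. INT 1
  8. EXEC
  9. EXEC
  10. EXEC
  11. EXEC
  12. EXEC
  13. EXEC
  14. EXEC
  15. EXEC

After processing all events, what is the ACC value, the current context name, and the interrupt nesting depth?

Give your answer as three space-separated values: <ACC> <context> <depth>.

Event 1 (EXEC): [MAIN] PC=0: INC 2 -> ACC=2
Event 2 (INT 0): INT 0 arrives: push (MAIN, PC=1), enter IRQ0 at PC=0 (depth now 1)
Event 3 (EXEC): [IRQ0] PC=0: INC 1 -> ACC=3
Event 4 (EXEC): [IRQ0] PC=1: IRET -> resume MAIN at PC=1 (depth now 0)
Event 5 (EXEC): [MAIN] PC=1: INC 5 -> ACC=8
Event 6 (EXEC): [MAIN] PC=2: NOP
Event 7 (INT 1): INT 1 arrives: push (MAIN, PC=3), enter IRQ1 at PC=0 (depth now 1)
Event 8 (EXEC): [IRQ1] PC=0: INC 1 -> ACC=9
Event 9 (EXEC): [IRQ1] PC=1: INC 1 -> ACC=10
Event 10 (EXEC): [IRQ1] PC=2: IRET -> resume MAIN at PC=3 (depth now 0)
Event 11 (EXEC): [MAIN] PC=3: INC 1 -> ACC=11
Event 12 (EXEC): [MAIN] PC=4: DEC 3 -> ACC=8
Event 13 (EXEC): [MAIN] PC=5: INC 4 -> ACC=12
Event 14 (EXEC): [MAIN] PC=6: INC 4 -> ACC=16
Event 15 (EXEC): [MAIN] PC=7: HALT

Answer: 16 MAIN 0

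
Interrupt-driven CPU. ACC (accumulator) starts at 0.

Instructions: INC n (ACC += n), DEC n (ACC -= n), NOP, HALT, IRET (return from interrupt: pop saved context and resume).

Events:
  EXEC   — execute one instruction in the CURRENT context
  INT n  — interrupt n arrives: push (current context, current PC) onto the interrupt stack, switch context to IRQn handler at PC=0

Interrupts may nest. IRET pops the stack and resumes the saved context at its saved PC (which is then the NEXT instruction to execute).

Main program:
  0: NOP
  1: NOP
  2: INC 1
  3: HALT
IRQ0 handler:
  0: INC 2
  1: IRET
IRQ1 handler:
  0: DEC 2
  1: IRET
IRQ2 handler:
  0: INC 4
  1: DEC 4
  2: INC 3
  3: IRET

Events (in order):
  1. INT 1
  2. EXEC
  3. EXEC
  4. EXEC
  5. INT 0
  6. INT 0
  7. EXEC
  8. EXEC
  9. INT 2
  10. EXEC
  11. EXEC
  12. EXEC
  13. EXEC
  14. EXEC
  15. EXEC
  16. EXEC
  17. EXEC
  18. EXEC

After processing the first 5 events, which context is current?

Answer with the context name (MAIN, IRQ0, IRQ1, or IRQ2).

Answer: IRQ0

Derivation:
Event 1 (INT 1): INT 1 arrives: push (MAIN, PC=0), enter IRQ1 at PC=0 (depth now 1)
Event 2 (EXEC): [IRQ1] PC=0: DEC 2 -> ACC=-2
Event 3 (EXEC): [IRQ1] PC=1: IRET -> resume MAIN at PC=0 (depth now 0)
Event 4 (EXEC): [MAIN] PC=0: NOP
Event 5 (INT 0): INT 0 arrives: push (MAIN, PC=1), enter IRQ0 at PC=0 (depth now 1)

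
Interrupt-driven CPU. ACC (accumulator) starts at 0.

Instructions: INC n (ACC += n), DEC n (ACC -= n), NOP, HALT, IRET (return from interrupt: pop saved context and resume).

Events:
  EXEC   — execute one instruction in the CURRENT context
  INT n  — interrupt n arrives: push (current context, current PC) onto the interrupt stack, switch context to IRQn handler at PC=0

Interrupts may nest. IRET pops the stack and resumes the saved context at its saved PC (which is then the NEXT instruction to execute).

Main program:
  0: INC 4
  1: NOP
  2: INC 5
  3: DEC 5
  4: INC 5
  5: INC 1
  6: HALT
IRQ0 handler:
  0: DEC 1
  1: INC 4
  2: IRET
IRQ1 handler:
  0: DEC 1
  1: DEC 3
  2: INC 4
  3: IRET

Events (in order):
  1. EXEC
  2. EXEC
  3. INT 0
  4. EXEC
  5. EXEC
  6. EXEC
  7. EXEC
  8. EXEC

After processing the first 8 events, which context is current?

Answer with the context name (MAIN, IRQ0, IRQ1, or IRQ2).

Event 1 (EXEC): [MAIN] PC=0: INC 4 -> ACC=4
Event 2 (EXEC): [MAIN] PC=1: NOP
Event 3 (INT 0): INT 0 arrives: push (MAIN, PC=2), enter IRQ0 at PC=0 (depth now 1)
Event 4 (EXEC): [IRQ0] PC=0: DEC 1 -> ACC=3
Event 5 (EXEC): [IRQ0] PC=1: INC 4 -> ACC=7
Event 6 (EXEC): [IRQ0] PC=2: IRET -> resume MAIN at PC=2 (depth now 0)
Event 7 (EXEC): [MAIN] PC=2: INC 5 -> ACC=12
Event 8 (EXEC): [MAIN] PC=3: DEC 5 -> ACC=7

Answer: MAIN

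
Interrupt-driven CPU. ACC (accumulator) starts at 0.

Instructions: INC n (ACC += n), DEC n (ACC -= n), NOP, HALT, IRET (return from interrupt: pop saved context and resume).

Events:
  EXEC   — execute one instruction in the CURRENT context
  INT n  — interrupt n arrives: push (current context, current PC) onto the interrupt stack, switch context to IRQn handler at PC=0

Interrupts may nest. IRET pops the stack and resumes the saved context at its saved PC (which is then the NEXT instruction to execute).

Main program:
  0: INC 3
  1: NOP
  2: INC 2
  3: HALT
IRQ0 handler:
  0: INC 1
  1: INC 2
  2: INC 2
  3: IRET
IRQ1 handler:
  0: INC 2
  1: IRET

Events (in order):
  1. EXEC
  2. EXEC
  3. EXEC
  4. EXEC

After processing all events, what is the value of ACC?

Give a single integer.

Answer: 5

Derivation:
Event 1 (EXEC): [MAIN] PC=0: INC 3 -> ACC=3
Event 2 (EXEC): [MAIN] PC=1: NOP
Event 3 (EXEC): [MAIN] PC=2: INC 2 -> ACC=5
Event 4 (EXEC): [MAIN] PC=3: HALT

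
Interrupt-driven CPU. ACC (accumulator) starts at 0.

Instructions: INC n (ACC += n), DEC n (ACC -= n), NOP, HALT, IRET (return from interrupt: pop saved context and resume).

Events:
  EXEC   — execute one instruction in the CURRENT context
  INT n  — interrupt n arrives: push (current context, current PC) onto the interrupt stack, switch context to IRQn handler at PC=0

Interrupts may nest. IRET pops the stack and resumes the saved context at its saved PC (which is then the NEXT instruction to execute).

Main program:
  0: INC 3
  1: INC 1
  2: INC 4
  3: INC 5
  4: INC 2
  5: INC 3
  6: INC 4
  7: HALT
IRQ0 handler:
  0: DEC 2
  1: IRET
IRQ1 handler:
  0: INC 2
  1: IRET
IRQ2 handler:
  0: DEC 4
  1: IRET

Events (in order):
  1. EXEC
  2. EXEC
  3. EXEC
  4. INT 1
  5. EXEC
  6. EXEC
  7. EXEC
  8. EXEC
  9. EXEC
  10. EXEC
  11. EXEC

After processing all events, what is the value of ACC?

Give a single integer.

Answer: 24

Derivation:
Event 1 (EXEC): [MAIN] PC=0: INC 3 -> ACC=3
Event 2 (EXEC): [MAIN] PC=1: INC 1 -> ACC=4
Event 3 (EXEC): [MAIN] PC=2: INC 4 -> ACC=8
Event 4 (INT 1): INT 1 arrives: push (MAIN, PC=3), enter IRQ1 at PC=0 (depth now 1)
Event 5 (EXEC): [IRQ1] PC=0: INC 2 -> ACC=10
Event 6 (EXEC): [IRQ1] PC=1: IRET -> resume MAIN at PC=3 (depth now 0)
Event 7 (EXEC): [MAIN] PC=3: INC 5 -> ACC=15
Event 8 (EXEC): [MAIN] PC=4: INC 2 -> ACC=17
Event 9 (EXEC): [MAIN] PC=5: INC 3 -> ACC=20
Event 10 (EXEC): [MAIN] PC=6: INC 4 -> ACC=24
Event 11 (EXEC): [MAIN] PC=7: HALT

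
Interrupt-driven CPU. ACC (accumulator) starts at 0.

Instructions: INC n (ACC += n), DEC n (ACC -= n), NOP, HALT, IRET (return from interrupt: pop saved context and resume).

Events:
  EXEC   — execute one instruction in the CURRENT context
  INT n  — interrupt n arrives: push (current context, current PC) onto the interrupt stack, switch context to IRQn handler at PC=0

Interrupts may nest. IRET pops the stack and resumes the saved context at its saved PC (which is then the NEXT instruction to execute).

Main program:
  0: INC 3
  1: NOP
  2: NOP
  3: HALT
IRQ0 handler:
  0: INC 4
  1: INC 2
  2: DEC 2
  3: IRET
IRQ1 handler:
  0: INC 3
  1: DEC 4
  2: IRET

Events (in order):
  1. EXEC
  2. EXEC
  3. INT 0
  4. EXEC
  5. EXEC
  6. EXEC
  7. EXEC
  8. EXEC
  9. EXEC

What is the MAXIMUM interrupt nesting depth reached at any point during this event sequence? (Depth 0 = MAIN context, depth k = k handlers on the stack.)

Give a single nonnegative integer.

Event 1 (EXEC): [MAIN] PC=0: INC 3 -> ACC=3 [depth=0]
Event 2 (EXEC): [MAIN] PC=1: NOP [depth=0]
Event 3 (INT 0): INT 0 arrives: push (MAIN, PC=2), enter IRQ0 at PC=0 (depth now 1) [depth=1]
Event 4 (EXEC): [IRQ0] PC=0: INC 4 -> ACC=7 [depth=1]
Event 5 (EXEC): [IRQ0] PC=1: INC 2 -> ACC=9 [depth=1]
Event 6 (EXEC): [IRQ0] PC=2: DEC 2 -> ACC=7 [depth=1]
Event 7 (EXEC): [IRQ0] PC=3: IRET -> resume MAIN at PC=2 (depth now 0) [depth=0]
Event 8 (EXEC): [MAIN] PC=2: NOP [depth=0]
Event 9 (EXEC): [MAIN] PC=3: HALT [depth=0]
Max depth observed: 1

Answer: 1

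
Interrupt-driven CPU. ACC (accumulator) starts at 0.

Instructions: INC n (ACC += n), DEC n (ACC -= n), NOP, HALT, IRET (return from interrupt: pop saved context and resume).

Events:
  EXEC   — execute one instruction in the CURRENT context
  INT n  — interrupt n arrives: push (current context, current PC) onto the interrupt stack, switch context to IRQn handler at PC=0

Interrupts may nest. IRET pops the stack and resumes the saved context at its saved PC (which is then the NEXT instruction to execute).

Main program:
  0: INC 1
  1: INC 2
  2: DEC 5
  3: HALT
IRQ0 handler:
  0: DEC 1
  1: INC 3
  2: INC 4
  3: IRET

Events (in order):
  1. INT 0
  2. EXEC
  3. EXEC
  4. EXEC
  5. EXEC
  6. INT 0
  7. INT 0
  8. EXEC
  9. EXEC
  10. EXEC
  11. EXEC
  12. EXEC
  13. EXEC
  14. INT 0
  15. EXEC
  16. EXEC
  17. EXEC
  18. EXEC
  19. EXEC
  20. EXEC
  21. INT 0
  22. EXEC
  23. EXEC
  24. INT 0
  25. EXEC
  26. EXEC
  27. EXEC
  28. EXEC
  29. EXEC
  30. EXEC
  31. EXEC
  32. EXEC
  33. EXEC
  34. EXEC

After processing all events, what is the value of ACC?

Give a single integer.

Event 1 (INT 0): INT 0 arrives: push (MAIN, PC=0), enter IRQ0 at PC=0 (depth now 1)
Event 2 (EXEC): [IRQ0] PC=0: DEC 1 -> ACC=-1
Event 3 (EXEC): [IRQ0] PC=1: INC 3 -> ACC=2
Event 4 (EXEC): [IRQ0] PC=2: INC 4 -> ACC=6
Event 5 (EXEC): [IRQ0] PC=3: IRET -> resume MAIN at PC=0 (depth now 0)
Event 6 (INT 0): INT 0 arrives: push (MAIN, PC=0), enter IRQ0 at PC=0 (depth now 1)
Event 7 (INT 0): INT 0 arrives: push (IRQ0, PC=0), enter IRQ0 at PC=0 (depth now 2)
Event 8 (EXEC): [IRQ0] PC=0: DEC 1 -> ACC=5
Event 9 (EXEC): [IRQ0] PC=1: INC 3 -> ACC=8
Event 10 (EXEC): [IRQ0] PC=2: INC 4 -> ACC=12
Event 11 (EXEC): [IRQ0] PC=3: IRET -> resume IRQ0 at PC=0 (depth now 1)
Event 12 (EXEC): [IRQ0] PC=0: DEC 1 -> ACC=11
Event 13 (EXEC): [IRQ0] PC=1: INC 3 -> ACC=14
Event 14 (INT 0): INT 0 arrives: push (IRQ0, PC=2), enter IRQ0 at PC=0 (depth now 2)
Event 15 (EXEC): [IRQ0] PC=0: DEC 1 -> ACC=13
Event 16 (EXEC): [IRQ0] PC=1: INC 3 -> ACC=16
Event 17 (EXEC): [IRQ0] PC=2: INC 4 -> ACC=20
Event 18 (EXEC): [IRQ0] PC=3: IRET -> resume IRQ0 at PC=2 (depth now 1)
Event 19 (EXEC): [IRQ0] PC=2: INC 4 -> ACC=24
Event 20 (EXEC): [IRQ0] PC=3: IRET -> resume MAIN at PC=0 (depth now 0)
Event 21 (INT 0): INT 0 arrives: push (MAIN, PC=0), enter IRQ0 at PC=0 (depth now 1)
Event 22 (EXEC): [IRQ0] PC=0: DEC 1 -> ACC=23
Event 23 (EXEC): [IRQ0] PC=1: INC 3 -> ACC=26
Event 24 (INT 0): INT 0 arrives: push (IRQ0, PC=2), enter IRQ0 at PC=0 (depth now 2)
Event 25 (EXEC): [IRQ0] PC=0: DEC 1 -> ACC=25
Event 26 (EXEC): [IRQ0] PC=1: INC 3 -> ACC=28
Event 27 (EXEC): [IRQ0] PC=2: INC 4 -> ACC=32
Event 28 (EXEC): [IRQ0] PC=3: IRET -> resume IRQ0 at PC=2 (depth now 1)
Event 29 (EXEC): [IRQ0] PC=2: INC 4 -> ACC=36
Event 30 (EXEC): [IRQ0] PC=3: IRET -> resume MAIN at PC=0 (depth now 0)
Event 31 (EXEC): [MAIN] PC=0: INC 1 -> ACC=37
Event 32 (EXEC): [MAIN] PC=1: INC 2 -> ACC=39
Event 33 (EXEC): [MAIN] PC=2: DEC 5 -> ACC=34
Event 34 (EXEC): [MAIN] PC=3: HALT

Answer: 34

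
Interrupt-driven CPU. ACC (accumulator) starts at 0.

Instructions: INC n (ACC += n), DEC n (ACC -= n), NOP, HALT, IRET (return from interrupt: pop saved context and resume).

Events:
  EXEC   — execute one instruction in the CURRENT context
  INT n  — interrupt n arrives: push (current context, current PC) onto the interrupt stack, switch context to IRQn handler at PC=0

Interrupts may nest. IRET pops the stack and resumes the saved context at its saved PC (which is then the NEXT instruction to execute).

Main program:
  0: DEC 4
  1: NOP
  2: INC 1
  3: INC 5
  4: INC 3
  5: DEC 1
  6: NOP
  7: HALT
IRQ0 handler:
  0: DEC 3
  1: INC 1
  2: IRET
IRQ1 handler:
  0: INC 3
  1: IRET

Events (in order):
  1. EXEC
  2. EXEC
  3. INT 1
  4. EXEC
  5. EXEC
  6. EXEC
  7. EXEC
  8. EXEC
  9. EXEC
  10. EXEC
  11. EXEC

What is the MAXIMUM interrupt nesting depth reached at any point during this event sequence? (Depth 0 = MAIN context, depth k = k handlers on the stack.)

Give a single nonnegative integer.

Event 1 (EXEC): [MAIN] PC=0: DEC 4 -> ACC=-4 [depth=0]
Event 2 (EXEC): [MAIN] PC=1: NOP [depth=0]
Event 3 (INT 1): INT 1 arrives: push (MAIN, PC=2), enter IRQ1 at PC=0 (depth now 1) [depth=1]
Event 4 (EXEC): [IRQ1] PC=0: INC 3 -> ACC=-1 [depth=1]
Event 5 (EXEC): [IRQ1] PC=1: IRET -> resume MAIN at PC=2 (depth now 0) [depth=0]
Event 6 (EXEC): [MAIN] PC=2: INC 1 -> ACC=0 [depth=0]
Event 7 (EXEC): [MAIN] PC=3: INC 5 -> ACC=5 [depth=0]
Event 8 (EXEC): [MAIN] PC=4: INC 3 -> ACC=8 [depth=0]
Event 9 (EXEC): [MAIN] PC=5: DEC 1 -> ACC=7 [depth=0]
Event 10 (EXEC): [MAIN] PC=6: NOP [depth=0]
Event 11 (EXEC): [MAIN] PC=7: HALT [depth=0]
Max depth observed: 1

Answer: 1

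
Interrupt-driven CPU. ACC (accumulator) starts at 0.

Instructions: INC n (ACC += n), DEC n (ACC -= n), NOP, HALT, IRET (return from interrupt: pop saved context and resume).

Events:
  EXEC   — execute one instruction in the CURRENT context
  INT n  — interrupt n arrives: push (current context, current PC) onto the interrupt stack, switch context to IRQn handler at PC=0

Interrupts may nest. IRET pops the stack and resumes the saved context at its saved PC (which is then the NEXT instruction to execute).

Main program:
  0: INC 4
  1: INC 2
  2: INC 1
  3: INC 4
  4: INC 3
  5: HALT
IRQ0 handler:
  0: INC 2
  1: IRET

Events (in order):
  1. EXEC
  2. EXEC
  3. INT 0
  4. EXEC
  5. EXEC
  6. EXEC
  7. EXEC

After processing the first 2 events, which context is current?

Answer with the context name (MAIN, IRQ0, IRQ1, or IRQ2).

Event 1 (EXEC): [MAIN] PC=0: INC 4 -> ACC=4
Event 2 (EXEC): [MAIN] PC=1: INC 2 -> ACC=6

Answer: MAIN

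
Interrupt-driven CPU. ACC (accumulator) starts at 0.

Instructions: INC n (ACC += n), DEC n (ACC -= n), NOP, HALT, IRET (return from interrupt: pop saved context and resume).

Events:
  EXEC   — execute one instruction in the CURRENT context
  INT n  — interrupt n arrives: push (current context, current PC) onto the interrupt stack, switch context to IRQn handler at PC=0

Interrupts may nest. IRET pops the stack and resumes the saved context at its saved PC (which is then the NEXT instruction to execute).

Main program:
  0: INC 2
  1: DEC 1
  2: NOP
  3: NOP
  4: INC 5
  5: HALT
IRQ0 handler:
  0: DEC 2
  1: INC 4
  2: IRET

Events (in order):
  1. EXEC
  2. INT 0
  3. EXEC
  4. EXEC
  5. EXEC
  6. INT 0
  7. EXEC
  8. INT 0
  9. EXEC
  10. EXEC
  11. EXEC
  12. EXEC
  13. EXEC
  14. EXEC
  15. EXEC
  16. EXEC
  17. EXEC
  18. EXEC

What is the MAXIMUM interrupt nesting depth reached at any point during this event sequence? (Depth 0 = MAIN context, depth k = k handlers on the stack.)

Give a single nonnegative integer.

Event 1 (EXEC): [MAIN] PC=0: INC 2 -> ACC=2 [depth=0]
Event 2 (INT 0): INT 0 arrives: push (MAIN, PC=1), enter IRQ0 at PC=0 (depth now 1) [depth=1]
Event 3 (EXEC): [IRQ0] PC=0: DEC 2 -> ACC=0 [depth=1]
Event 4 (EXEC): [IRQ0] PC=1: INC 4 -> ACC=4 [depth=1]
Event 5 (EXEC): [IRQ0] PC=2: IRET -> resume MAIN at PC=1 (depth now 0) [depth=0]
Event 6 (INT 0): INT 0 arrives: push (MAIN, PC=1), enter IRQ0 at PC=0 (depth now 1) [depth=1]
Event 7 (EXEC): [IRQ0] PC=0: DEC 2 -> ACC=2 [depth=1]
Event 8 (INT 0): INT 0 arrives: push (IRQ0, PC=1), enter IRQ0 at PC=0 (depth now 2) [depth=2]
Event 9 (EXEC): [IRQ0] PC=0: DEC 2 -> ACC=0 [depth=2]
Event 10 (EXEC): [IRQ0] PC=1: INC 4 -> ACC=4 [depth=2]
Event 11 (EXEC): [IRQ0] PC=2: IRET -> resume IRQ0 at PC=1 (depth now 1) [depth=1]
Event 12 (EXEC): [IRQ0] PC=1: INC 4 -> ACC=8 [depth=1]
Event 13 (EXEC): [IRQ0] PC=2: IRET -> resume MAIN at PC=1 (depth now 0) [depth=0]
Event 14 (EXEC): [MAIN] PC=1: DEC 1 -> ACC=7 [depth=0]
Event 15 (EXEC): [MAIN] PC=2: NOP [depth=0]
Event 16 (EXEC): [MAIN] PC=3: NOP [depth=0]
Event 17 (EXEC): [MAIN] PC=4: INC 5 -> ACC=12 [depth=0]
Event 18 (EXEC): [MAIN] PC=5: HALT [depth=0]
Max depth observed: 2

Answer: 2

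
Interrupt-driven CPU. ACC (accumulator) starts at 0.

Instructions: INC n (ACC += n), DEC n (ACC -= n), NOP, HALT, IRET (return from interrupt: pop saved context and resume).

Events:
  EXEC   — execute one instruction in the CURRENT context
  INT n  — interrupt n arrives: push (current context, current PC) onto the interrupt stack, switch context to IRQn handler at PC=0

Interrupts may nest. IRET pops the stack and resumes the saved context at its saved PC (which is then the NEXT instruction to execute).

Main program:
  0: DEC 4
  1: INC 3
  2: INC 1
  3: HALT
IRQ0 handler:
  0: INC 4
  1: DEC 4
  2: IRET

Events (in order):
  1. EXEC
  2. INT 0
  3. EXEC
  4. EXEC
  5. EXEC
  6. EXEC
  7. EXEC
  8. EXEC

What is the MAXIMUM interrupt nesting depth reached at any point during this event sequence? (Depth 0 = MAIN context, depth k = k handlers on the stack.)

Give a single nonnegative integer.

Event 1 (EXEC): [MAIN] PC=0: DEC 4 -> ACC=-4 [depth=0]
Event 2 (INT 0): INT 0 arrives: push (MAIN, PC=1), enter IRQ0 at PC=0 (depth now 1) [depth=1]
Event 3 (EXEC): [IRQ0] PC=0: INC 4 -> ACC=0 [depth=1]
Event 4 (EXEC): [IRQ0] PC=1: DEC 4 -> ACC=-4 [depth=1]
Event 5 (EXEC): [IRQ0] PC=2: IRET -> resume MAIN at PC=1 (depth now 0) [depth=0]
Event 6 (EXEC): [MAIN] PC=1: INC 3 -> ACC=-1 [depth=0]
Event 7 (EXEC): [MAIN] PC=2: INC 1 -> ACC=0 [depth=0]
Event 8 (EXEC): [MAIN] PC=3: HALT [depth=0]
Max depth observed: 1

Answer: 1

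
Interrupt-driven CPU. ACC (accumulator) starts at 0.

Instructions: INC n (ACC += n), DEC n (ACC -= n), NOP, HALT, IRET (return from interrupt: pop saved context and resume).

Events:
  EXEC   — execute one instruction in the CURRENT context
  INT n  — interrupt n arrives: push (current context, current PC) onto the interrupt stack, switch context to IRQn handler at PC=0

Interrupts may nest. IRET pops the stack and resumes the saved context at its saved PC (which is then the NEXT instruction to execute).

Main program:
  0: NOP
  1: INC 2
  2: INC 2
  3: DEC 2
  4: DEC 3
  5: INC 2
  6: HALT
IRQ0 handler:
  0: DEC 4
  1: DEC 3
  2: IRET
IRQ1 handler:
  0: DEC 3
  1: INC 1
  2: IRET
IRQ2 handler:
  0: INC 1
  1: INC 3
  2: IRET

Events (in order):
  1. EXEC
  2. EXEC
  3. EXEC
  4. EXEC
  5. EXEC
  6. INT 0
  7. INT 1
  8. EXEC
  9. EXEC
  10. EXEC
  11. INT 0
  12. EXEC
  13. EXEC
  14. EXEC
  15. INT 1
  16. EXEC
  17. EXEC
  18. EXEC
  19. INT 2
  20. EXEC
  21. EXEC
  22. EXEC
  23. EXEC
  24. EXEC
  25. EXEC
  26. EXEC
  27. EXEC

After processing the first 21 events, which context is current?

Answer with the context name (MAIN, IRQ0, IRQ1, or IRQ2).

Answer: IRQ2

Derivation:
Event 1 (EXEC): [MAIN] PC=0: NOP
Event 2 (EXEC): [MAIN] PC=1: INC 2 -> ACC=2
Event 3 (EXEC): [MAIN] PC=2: INC 2 -> ACC=4
Event 4 (EXEC): [MAIN] PC=3: DEC 2 -> ACC=2
Event 5 (EXEC): [MAIN] PC=4: DEC 3 -> ACC=-1
Event 6 (INT 0): INT 0 arrives: push (MAIN, PC=5), enter IRQ0 at PC=0 (depth now 1)
Event 7 (INT 1): INT 1 arrives: push (IRQ0, PC=0), enter IRQ1 at PC=0 (depth now 2)
Event 8 (EXEC): [IRQ1] PC=0: DEC 3 -> ACC=-4
Event 9 (EXEC): [IRQ1] PC=1: INC 1 -> ACC=-3
Event 10 (EXEC): [IRQ1] PC=2: IRET -> resume IRQ0 at PC=0 (depth now 1)
Event 11 (INT 0): INT 0 arrives: push (IRQ0, PC=0), enter IRQ0 at PC=0 (depth now 2)
Event 12 (EXEC): [IRQ0] PC=0: DEC 4 -> ACC=-7
Event 13 (EXEC): [IRQ0] PC=1: DEC 3 -> ACC=-10
Event 14 (EXEC): [IRQ0] PC=2: IRET -> resume IRQ0 at PC=0 (depth now 1)
Event 15 (INT 1): INT 1 arrives: push (IRQ0, PC=0), enter IRQ1 at PC=0 (depth now 2)
Event 16 (EXEC): [IRQ1] PC=0: DEC 3 -> ACC=-13
Event 17 (EXEC): [IRQ1] PC=1: INC 1 -> ACC=-12
Event 18 (EXEC): [IRQ1] PC=2: IRET -> resume IRQ0 at PC=0 (depth now 1)
Event 19 (INT 2): INT 2 arrives: push (IRQ0, PC=0), enter IRQ2 at PC=0 (depth now 2)
Event 20 (EXEC): [IRQ2] PC=0: INC 1 -> ACC=-11
Event 21 (EXEC): [IRQ2] PC=1: INC 3 -> ACC=-8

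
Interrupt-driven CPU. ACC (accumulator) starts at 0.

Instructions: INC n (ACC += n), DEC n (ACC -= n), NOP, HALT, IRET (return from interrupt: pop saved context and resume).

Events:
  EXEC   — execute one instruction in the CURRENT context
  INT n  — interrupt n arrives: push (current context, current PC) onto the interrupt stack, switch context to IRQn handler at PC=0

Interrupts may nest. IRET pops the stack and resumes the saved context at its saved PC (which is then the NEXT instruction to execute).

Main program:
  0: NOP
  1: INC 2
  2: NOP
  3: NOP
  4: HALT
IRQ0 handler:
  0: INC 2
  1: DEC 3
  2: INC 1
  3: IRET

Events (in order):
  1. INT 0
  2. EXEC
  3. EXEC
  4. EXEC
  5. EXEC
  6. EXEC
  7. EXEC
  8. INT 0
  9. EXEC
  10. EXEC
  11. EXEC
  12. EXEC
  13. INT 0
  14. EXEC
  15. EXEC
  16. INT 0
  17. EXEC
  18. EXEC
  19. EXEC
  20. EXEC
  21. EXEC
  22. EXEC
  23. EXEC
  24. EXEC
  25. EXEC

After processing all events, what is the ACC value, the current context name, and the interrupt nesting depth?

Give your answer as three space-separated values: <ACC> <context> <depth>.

Event 1 (INT 0): INT 0 arrives: push (MAIN, PC=0), enter IRQ0 at PC=0 (depth now 1)
Event 2 (EXEC): [IRQ0] PC=0: INC 2 -> ACC=2
Event 3 (EXEC): [IRQ0] PC=1: DEC 3 -> ACC=-1
Event 4 (EXEC): [IRQ0] PC=2: INC 1 -> ACC=0
Event 5 (EXEC): [IRQ0] PC=3: IRET -> resume MAIN at PC=0 (depth now 0)
Event 6 (EXEC): [MAIN] PC=0: NOP
Event 7 (EXEC): [MAIN] PC=1: INC 2 -> ACC=2
Event 8 (INT 0): INT 0 arrives: push (MAIN, PC=2), enter IRQ0 at PC=0 (depth now 1)
Event 9 (EXEC): [IRQ0] PC=0: INC 2 -> ACC=4
Event 10 (EXEC): [IRQ0] PC=1: DEC 3 -> ACC=1
Event 11 (EXEC): [IRQ0] PC=2: INC 1 -> ACC=2
Event 12 (EXEC): [IRQ0] PC=3: IRET -> resume MAIN at PC=2 (depth now 0)
Event 13 (INT 0): INT 0 arrives: push (MAIN, PC=2), enter IRQ0 at PC=0 (depth now 1)
Event 14 (EXEC): [IRQ0] PC=0: INC 2 -> ACC=4
Event 15 (EXEC): [IRQ0] PC=1: DEC 3 -> ACC=1
Event 16 (INT 0): INT 0 arrives: push (IRQ0, PC=2), enter IRQ0 at PC=0 (depth now 2)
Event 17 (EXEC): [IRQ0] PC=0: INC 2 -> ACC=3
Event 18 (EXEC): [IRQ0] PC=1: DEC 3 -> ACC=0
Event 19 (EXEC): [IRQ0] PC=2: INC 1 -> ACC=1
Event 20 (EXEC): [IRQ0] PC=3: IRET -> resume IRQ0 at PC=2 (depth now 1)
Event 21 (EXEC): [IRQ0] PC=2: INC 1 -> ACC=2
Event 22 (EXEC): [IRQ0] PC=3: IRET -> resume MAIN at PC=2 (depth now 0)
Event 23 (EXEC): [MAIN] PC=2: NOP
Event 24 (EXEC): [MAIN] PC=3: NOP
Event 25 (EXEC): [MAIN] PC=4: HALT

Answer: 2 MAIN 0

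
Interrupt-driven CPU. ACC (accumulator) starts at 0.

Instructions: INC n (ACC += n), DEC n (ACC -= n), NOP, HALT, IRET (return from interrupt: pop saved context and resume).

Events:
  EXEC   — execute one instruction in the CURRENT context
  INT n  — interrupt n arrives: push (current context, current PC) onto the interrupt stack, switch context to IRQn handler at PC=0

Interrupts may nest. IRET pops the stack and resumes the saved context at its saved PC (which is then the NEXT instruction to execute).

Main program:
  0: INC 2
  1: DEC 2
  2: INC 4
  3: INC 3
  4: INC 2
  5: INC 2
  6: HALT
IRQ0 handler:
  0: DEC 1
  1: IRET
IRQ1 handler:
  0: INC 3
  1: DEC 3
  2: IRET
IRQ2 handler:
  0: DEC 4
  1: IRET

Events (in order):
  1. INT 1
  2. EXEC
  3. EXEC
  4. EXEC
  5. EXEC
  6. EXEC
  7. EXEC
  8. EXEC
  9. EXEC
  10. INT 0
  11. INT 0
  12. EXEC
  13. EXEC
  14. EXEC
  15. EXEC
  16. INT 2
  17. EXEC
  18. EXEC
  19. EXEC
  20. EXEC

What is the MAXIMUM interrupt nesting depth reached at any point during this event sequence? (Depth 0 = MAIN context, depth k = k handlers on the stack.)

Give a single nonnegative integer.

Answer: 2

Derivation:
Event 1 (INT 1): INT 1 arrives: push (MAIN, PC=0), enter IRQ1 at PC=0 (depth now 1) [depth=1]
Event 2 (EXEC): [IRQ1] PC=0: INC 3 -> ACC=3 [depth=1]
Event 3 (EXEC): [IRQ1] PC=1: DEC 3 -> ACC=0 [depth=1]
Event 4 (EXEC): [IRQ1] PC=2: IRET -> resume MAIN at PC=0 (depth now 0) [depth=0]
Event 5 (EXEC): [MAIN] PC=0: INC 2 -> ACC=2 [depth=0]
Event 6 (EXEC): [MAIN] PC=1: DEC 2 -> ACC=0 [depth=0]
Event 7 (EXEC): [MAIN] PC=2: INC 4 -> ACC=4 [depth=0]
Event 8 (EXEC): [MAIN] PC=3: INC 3 -> ACC=7 [depth=0]
Event 9 (EXEC): [MAIN] PC=4: INC 2 -> ACC=9 [depth=0]
Event 10 (INT 0): INT 0 arrives: push (MAIN, PC=5), enter IRQ0 at PC=0 (depth now 1) [depth=1]
Event 11 (INT 0): INT 0 arrives: push (IRQ0, PC=0), enter IRQ0 at PC=0 (depth now 2) [depth=2]
Event 12 (EXEC): [IRQ0] PC=0: DEC 1 -> ACC=8 [depth=2]
Event 13 (EXEC): [IRQ0] PC=1: IRET -> resume IRQ0 at PC=0 (depth now 1) [depth=1]
Event 14 (EXEC): [IRQ0] PC=0: DEC 1 -> ACC=7 [depth=1]
Event 15 (EXEC): [IRQ0] PC=1: IRET -> resume MAIN at PC=5 (depth now 0) [depth=0]
Event 16 (INT 2): INT 2 arrives: push (MAIN, PC=5), enter IRQ2 at PC=0 (depth now 1) [depth=1]
Event 17 (EXEC): [IRQ2] PC=0: DEC 4 -> ACC=3 [depth=1]
Event 18 (EXEC): [IRQ2] PC=1: IRET -> resume MAIN at PC=5 (depth now 0) [depth=0]
Event 19 (EXEC): [MAIN] PC=5: INC 2 -> ACC=5 [depth=0]
Event 20 (EXEC): [MAIN] PC=6: HALT [depth=0]
Max depth observed: 2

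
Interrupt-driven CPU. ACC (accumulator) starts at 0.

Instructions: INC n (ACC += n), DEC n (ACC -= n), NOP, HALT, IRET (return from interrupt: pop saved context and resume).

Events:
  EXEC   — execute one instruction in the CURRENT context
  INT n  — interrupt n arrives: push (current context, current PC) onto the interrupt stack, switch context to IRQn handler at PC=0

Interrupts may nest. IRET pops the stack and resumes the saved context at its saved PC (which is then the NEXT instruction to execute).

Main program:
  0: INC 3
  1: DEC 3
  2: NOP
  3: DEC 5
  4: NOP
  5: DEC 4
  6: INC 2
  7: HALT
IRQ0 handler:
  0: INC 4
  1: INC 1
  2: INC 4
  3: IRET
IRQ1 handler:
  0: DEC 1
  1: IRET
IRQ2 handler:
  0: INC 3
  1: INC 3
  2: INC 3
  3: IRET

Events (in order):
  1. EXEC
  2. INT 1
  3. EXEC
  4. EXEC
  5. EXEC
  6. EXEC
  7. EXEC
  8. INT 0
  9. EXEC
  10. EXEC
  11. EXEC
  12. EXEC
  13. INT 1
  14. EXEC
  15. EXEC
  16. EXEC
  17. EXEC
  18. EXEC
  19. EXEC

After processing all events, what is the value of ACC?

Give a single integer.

Event 1 (EXEC): [MAIN] PC=0: INC 3 -> ACC=3
Event 2 (INT 1): INT 1 arrives: push (MAIN, PC=1), enter IRQ1 at PC=0 (depth now 1)
Event 3 (EXEC): [IRQ1] PC=0: DEC 1 -> ACC=2
Event 4 (EXEC): [IRQ1] PC=1: IRET -> resume MAIN at PC=1 (depth now 0)
Event 5 (EXEC): [MAIN] PC=1: DEC 3 -> ACC=-1
Event 6 (EXEC): [MAIN] PC=2: NOP
Event 7 (EXEC): [MAIN] PC=3: DEC 5 -> ACC=-6
Event 8 (INT 0): INT 0 arrives: push (MAIN, PC=4), enter IRQ0 at PC=0 (depth now 1)
Event 9 (EXEC): [IRQ0] PC=0: INC 4 -> ACC=-2
Event 10 (EXEC): [IRQ0] PC=1: INC 1 -> ACC=-1
Event 11 (EXEC): [IRQ0] PC=2: INC 4 -> ACC=3
Event 12 (EXEC): [IRQ0] PC=3: IRET -> resume MAIN at PC=4 (depth now 0)
Event 13 (INT 1): INT 1 arrives: push (MAIN, PC=4), enter IRQ1 at PC=0 (depth now 1)
Event 14 (EXEC): [IRQ1] PC=0: DEC 1 -> ACC=2
Event 15 (EXEC): [IRQ1] PC=1: IRET -> resume MAIN at PC=4 (depth now 0)
Event 16 (EXEC): [MAIN] PC=4: NOP
Event 17 (EXEC): [MAIN] PC=5: DEC 4 -> ACC=-2
Event 18 (EXEC): [MAIN] PC=6: INC 2 -> ACC=0
Event 19 (EXEC): [MAIN] PC=7: HALT

Answer: 0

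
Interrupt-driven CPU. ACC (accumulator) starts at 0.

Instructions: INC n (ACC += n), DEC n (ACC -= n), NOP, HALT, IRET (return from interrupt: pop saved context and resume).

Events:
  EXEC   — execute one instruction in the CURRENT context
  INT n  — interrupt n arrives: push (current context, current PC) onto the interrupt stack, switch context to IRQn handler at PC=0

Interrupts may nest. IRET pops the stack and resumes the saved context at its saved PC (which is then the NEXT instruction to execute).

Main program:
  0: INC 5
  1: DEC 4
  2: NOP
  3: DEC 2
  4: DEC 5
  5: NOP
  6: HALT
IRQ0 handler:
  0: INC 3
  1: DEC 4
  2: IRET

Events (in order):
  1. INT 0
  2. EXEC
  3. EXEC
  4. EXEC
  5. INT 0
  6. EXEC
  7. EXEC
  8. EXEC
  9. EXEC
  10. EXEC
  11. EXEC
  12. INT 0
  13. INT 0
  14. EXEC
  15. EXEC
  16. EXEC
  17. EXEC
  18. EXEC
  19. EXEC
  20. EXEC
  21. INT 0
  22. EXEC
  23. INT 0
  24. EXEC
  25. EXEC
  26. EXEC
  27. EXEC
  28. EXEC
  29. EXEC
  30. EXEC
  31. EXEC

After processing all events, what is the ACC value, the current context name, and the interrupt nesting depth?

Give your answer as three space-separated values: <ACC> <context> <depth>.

Event 1 (INT 0): INT 0 arrives: push (MAIN, PC=0), enter IRQ0 at PC=0 (depth now 1)
Event 2 (EXEC): [IRQ0] PC=0: INC 3 -> ACC=3
Event 3 (EXEC): [IRQ0] PC=1: DEC 4 -> ACC=-1
Event 4 (EXEC): [IRQ0] PC=2: IRET -> resume MAIN at PC=0 (depth now 0)
Event 5 (INT 0): INT 0 arrives: push (MAIN, PC=0), enter IRQ0 at PC=0 (depth now 1)
Event 6 (EXEC): [IRQ0] PC=0: INC 3 -> ACC=2
Event 7 (EXEC): [IRQ0] PC=1: DEC 4 -> ACC=-2
Event 8 (EXEC): [IRQ0] PC=2: IRET -> resume MAIN at PC=0 (depth now 0)
Event 9 (EXEC): [MAIN] PC=0: INC 5 -> ACC=3
Event 10 (EXEC): [MAIN] PC=1: DEC 4 -> ACC=-1
Event 11 (EXEC): [MAIN] PC=2: NOP
Event 12 (INT 0): INT 0 arrives: push (MAIN, PC=3), enter IRQ0 at PC=0 (depth now 1)
Event 13 (INT 0): INT 0 arrives: push (IRQ0, PC=0), enter IRQ0 at PC=0 (depth now 2)
Event 14 (EXEC): [IRQ0] PC=0: INC 3 -> ACC=2
Event 15 (EXEC): [IRQ0] PC=1: DEC 4 -> ACC=-2
Event 16 (EXEC): [IRQ0] PC=2: IRET -> resume IRQ0 at PC=0 (depth now 1)
Event 17 (EXEC): [IRQ0] PC=0: INC 3 -> ACC=1
Event 18 (EXEC): [IRQ0] PC=1: DEC 4 -> ACC=-3
Event 19 (EXEC): [IRQ0] PC=2: IRET -> resume MAIN at PC=3 (depth now 0)
Event 20 (EXEC): [MAIN] PC=3: DEC 2 -> ACC=-5
Event 21 (INT 0): INT 0 arrives: push (MAIN, PC=4), enter IRQ0 at PC=0 (depth now 1)
Event 22 (EXEC): [IRQ0] PC=0: INC 3 -> ACC=-2
Event 23 (INT 0): INT 0 arrives: push (IRQ0, PC=1), enter IRQ0 at PC=0 (depth now 2)
Event 24 (EXEC): [IRQ0] PC=0: INC 3 -> ACC=1
Event 25 (EXEC): [IRQ0] PC=1: DEC 4 -> ACC=-3
Event 26 (EXEC): [IRQ0] PC=2: IRET -> resume IRQ0 at PC=1 (depth now 1)
Event 27 (EXEC): [IRQ0] PC=1: DEC 4 -> ACC=-7
Event 28 (EXEC): [IRQ0] PC=2: IRET -> resume MAIN at PC=4 (depth now 0)
Event 29 (EXEC): [MAIN] PC=4: DEC 5 -> ACC=-12
Event 30 (EXEC): [MAIN] PC=5: NOP
Event 31 (EXEC): [MAIN] PC=6: HALT

Answer: -12 MAIN 0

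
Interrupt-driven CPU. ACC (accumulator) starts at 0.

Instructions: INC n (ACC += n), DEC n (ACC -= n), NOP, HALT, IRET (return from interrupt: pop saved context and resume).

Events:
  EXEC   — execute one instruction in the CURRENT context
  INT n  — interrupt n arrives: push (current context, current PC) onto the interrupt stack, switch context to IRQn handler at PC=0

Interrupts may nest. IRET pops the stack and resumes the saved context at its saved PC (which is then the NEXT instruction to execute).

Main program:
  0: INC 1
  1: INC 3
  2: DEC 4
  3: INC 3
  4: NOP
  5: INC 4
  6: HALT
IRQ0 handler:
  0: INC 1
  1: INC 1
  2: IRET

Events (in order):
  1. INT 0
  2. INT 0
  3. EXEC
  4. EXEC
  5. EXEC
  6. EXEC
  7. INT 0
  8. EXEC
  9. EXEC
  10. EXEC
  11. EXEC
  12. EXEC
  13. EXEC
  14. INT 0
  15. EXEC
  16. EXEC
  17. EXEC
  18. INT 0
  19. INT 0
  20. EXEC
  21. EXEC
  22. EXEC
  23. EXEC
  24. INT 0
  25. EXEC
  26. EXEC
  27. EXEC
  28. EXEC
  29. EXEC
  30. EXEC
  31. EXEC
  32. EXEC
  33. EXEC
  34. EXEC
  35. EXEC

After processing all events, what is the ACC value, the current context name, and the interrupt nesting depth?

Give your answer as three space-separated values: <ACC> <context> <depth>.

Answer: 21 MAIN 0

Derivation:
Event 1 (INT 0): INT 0 arrives: push (MAIN, PC=0), enter IRQ0 at PC=0 (depth now 1)
Event 2 (INT 0): INT 0 arrives: push (IRQ0, PC=0), enter IRQ0 at PC=0 (depth now 2)
Event 3 (EXEC): [IRQ0] PC=0: INC 1 -> ACC=1
Event 4 (EXEC): [IRQ0] PC=1: INC 1 -> ACC=2
Event 5 (EXEC): [IRQ0] PC=2: IRET -> resume IRQ0 at PC=0 (depth now 1)
Event 6 (EXEC): [IRQ0] PC=0: INC 1 -> ACC=3
Event 7 (INT 0): INT 0 arrives: push (IRQ0, PC=1), enter IRQ0 at PC=0 (depth now 2)
Event 8 (EXEC): [IRQ0] PC=0: INC 1 -> ACC=4
Event 9 (EXEC): [IRQ0] PC=1: INC 1 -> ACC=5
Event 10 (EXEC): [IRQ0] PC=2: IRET -> resume IRQ0 at PC=1 (depth now 1)
Event 11 (EXEC): [IRQ0] PC=1: INC 1 -> ACC=6
Event 12 (EXEC): [IRQ0] PC=2: IRET -> resume MAIN at PC=0 (depth now 0)
Event 13 (EXEC): [MAIN] PC=0: INC 1 -> ACC=7
Event 14 (INT 0): INT 0 arrives: push (MAIN, PC=1), enter IRQ0 at PC=0 (depth now 1)
Event 15 (EXEC): [IRQ0] PC=0: INC 1 -> ACC=8
Event 16 (EXEC): [IRQ0] PC=1: INC 1 -> ACC=9
Event 17 (EXEC): [IRQ0] PC=2: IRET -> resume MAIN at PC=1 (depth now 0)
Event 18 (INT 0): INT 0 arrives: push (MAIN, PC=1), enter IRQ0 at PC=0 (depth now 1)
Event 19 (INT 0): INT 0 arrives: push (IRQ0, PC=0), enter IRQ0 at PC=0 (depth now 2)
Event 20 (EXEC): [IRQ0] PC=0: INC 1 -> ACC=10
Event 21 (EXEC): [IRQ0] PC=1: INC 1 -> ACC=11
Event 22 (EXEC): [IRQ0] PC=2: IRET -> resume IRQ0 at PC=0 (depth now 1)
Event 23 (EXEC): [IRQ0] PC=0: INC 1 -> ACC=12
Event 24 (INT 0): INT 0 arrives: push (IRQ0, PC=1), enter IRQ0 at PC=0 (depth now 2)
Event 25 (EXEC): [IRQ0] PC=0: INC 1 -> ACC=13
Event 26 (EXEC): [IRQ0] PC=1: INC 1 -> ACC=14
Event 27 (EXEC): [IRQ0] PC=2: IRET -> resume IRQ0 at PC=1 (depth now 1)
Event 28 (EXEC): [IRQ0] PC=1: INC 1 -> ACC=15
Event 29 (EXEC): [IRQ0] PC=2: IRET -> resume MAIN at PC=1 (depth now 0)
Event 30 (EXEC): [MAIN] PC=1: INC 3 -> ACC=18
Event 31 (EXEC): [MAIN] PC=2: DEC 4 -> ACC=14
Event 32 (EXEC): [MAIN] PC=3: INC 3 -> ACC=17
Event 33 (EXEC): [MAIN] PC=4: NOP
Event 34 (EXEC): [MAIN] PC=5: INC 4 -> ACC=21
Event 35 (EXEC): [MAIN] PC=6: HALT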